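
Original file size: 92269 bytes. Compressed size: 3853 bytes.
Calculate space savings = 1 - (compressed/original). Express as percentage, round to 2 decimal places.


ratio = compressed/original = 3853/92269 = 0.041758
savings = 1 - ratio = 1 - 0.041758 = 0.958242
as a percentage: 0.958242 * 100 = 95.82%

Space savings = 1 - 3853/92269 = 95.82%


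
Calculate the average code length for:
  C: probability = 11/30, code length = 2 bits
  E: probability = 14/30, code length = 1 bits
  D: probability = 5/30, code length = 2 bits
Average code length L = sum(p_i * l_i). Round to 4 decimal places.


Weighted contributions p_i * l_i:
  C: (11/30) * 2 = 22/30
  E: (14/30) * 1 = 14/30
  D: (5/30) * 2 = 10/30
Sum = (22 + 14 + 10)/30 = 46/30

L = 46/30 = 1.5333 bits/symbol


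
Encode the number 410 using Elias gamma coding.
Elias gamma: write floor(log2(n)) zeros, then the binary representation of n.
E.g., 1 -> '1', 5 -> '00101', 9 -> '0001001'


num_bits = floor(log2(410)) + 1 = 9
leading_zeros = num_bits - 1 = 8
binary(410) = 110011010

Elias gamma(410) = '00000000' + '110011010' = 00000000110011010 (17 bits)


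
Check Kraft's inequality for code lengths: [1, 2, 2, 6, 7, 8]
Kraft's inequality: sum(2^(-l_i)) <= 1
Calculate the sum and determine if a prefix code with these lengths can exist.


Sum = 2^(-1) + 2^(-2) + 2^(-2) + 2^(-6) + 2^(-7) + 2^(-8)
    = 0.5 + 0.25 + 0.25 + 0.015625 + 0.0078125 + 0.00390625
    = 263/256 = 1.02734375
Since 1.02734375 > 1, Kraft's inequality is NOT satisfied.
A prefix code with these lengths CANNOT exist.

Kraft sum = 1.02734375. Not satisfied.


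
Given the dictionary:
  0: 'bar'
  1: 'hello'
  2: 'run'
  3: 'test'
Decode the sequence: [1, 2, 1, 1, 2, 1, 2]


Look up each index in the dictionary:
  1 -> 'hello'
  2 -> 'run'
  1 -> 'hello'
  1 -> 'hello'
  2 -> 'run'
  1 -> 'hello'
  2 -> 'run'

Decoded: "hello run hello hello run hello run"


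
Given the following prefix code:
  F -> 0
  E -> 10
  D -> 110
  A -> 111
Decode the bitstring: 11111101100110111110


Decoding step by step:
Bits 111 -> A
Bits 111 -> A
Bits 0 -> F
Bits 110 -> D
Bits 0 -> F
Bits 110 -> D
Bits 111 -> A
Bits 110 -> D


Decoded message: AAFDFDAD


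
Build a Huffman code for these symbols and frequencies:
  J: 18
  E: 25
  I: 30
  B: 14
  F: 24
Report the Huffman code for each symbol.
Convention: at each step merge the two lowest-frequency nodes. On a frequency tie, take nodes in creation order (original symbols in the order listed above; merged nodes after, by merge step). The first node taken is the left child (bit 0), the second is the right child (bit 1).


Huffman tree construction:
Step 1: Merge B(14) + J(18) = 32
Step 2: Merge F(24) + E(25) = 49
Step 3: Merge I(30) + (B+J)(32) = 62
Step 4: Merge (F+E)(49) + (I+(B+J))(62) = 111
Read each symbol's code off the tree from the root (left child = 0, right child = 1).

Codes:
  J: 111 (length 3)
  E: 01 (length 2)
  I: 10 (length 2)
  B: 110 (length 3)
  F: 00 (length 2)
Average code length: 254/111 = 2.2883 bits/symbol


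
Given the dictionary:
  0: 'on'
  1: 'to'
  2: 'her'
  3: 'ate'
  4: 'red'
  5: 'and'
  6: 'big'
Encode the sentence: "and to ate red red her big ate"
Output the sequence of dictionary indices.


Look up each word in the dictionary:
  'and' -> 5
  'to' -> 1
  'ate' -> 3
  'red' -> 4
  'red' -> 4
  'her' -> 2
  'big' -> 6
  'ate' -> 3

Encoded: [5, 1, 3, 4, 4, 2, 6, 3]


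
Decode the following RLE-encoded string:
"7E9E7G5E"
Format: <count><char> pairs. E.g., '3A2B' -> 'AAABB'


Expanding each <count><char> pair:
  7E -> 'EEEEEEE'
  9E -> 'EEEEEEEEE'
  7G -> 'GGGGGGG'
  5E -> 'EEEEE'

Decoded = EEEEEEEEEEEEEEEEGGGGGGGEEEEE


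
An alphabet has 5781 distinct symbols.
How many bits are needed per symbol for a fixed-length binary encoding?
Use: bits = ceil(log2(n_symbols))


log2(5781) = 12.4971
Bracket: 2^12 = 4096 < 5781 <= 2^13 = 8192
So ceil(log2(5781)) = 13

bits = ceil(log2(5781)) = ceil(12.4971) = 13 bits


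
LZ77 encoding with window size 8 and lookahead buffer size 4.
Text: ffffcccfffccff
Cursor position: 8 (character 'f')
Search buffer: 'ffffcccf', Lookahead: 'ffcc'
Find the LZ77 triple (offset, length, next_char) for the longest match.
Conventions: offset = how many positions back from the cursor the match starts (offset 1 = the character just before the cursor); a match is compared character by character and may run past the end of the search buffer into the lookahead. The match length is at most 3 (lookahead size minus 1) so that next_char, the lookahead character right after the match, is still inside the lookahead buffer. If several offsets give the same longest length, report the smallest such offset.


Try each offset into the search buffer:
  offset=1 (pos 7, char 'f'): match length 2
  offset=2 (pos 6, char 'c'): match length 0
  offset=3 (pos 5, char 'c'): match length 0
  offset=4 (pos 4, char 'c'): match length 0
  offset=5 (pos 3, char 'f'): match length 1
  offset=6 (pos 2, char 'f'): match length 3
  offset=7 (pos 1, char 'f'): match length 2
  offset=8 (pos 0, char 'f'): match length 2
Longest match has length 3 at offset 6.
next_char = character at position 8 + 3 = 11 -> 'c'

Best match: offset=6, length=3 (matching 'ffc' starting at position 2)
LZ77 triple: (6, 3, 'c')


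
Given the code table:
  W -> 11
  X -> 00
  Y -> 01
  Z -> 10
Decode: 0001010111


Decoding:
00 -> X
01 -> Y
01 -> Y
01 -> Y
11 -> W


Result: XYYYW


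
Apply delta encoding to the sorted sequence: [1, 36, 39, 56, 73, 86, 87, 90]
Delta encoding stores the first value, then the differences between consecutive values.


First value: 1
Deltas:
  36 - 1 = 35
  39 - 36 = 3
  56 - 39 = 17
  73 - 56 = 17
  86 - 73 = 13
  87 - 86 = 1
  90 - 87 = 3


Delta encoded: [1, 35, 3, 17, 17, 13, 1, 3]


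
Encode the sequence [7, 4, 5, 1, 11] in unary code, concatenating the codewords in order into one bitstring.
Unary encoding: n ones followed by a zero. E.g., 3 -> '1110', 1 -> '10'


Encode each number as n ones followed by a terminating 0:
  7 -> 11111110 (8 bits)
  4 -> 11110 (5 bits)
  5 -> 111110 (6 bits)
  1 -> 10 (2 bits)
  11 -> 111111111110 (12 bits)
Total length = 8 + 5 + 6 + 2 + 12 = 33 bits.

Unary([7, 4, 5, 1, 11]) = 111111101111011111010111111111110 (33 bits)


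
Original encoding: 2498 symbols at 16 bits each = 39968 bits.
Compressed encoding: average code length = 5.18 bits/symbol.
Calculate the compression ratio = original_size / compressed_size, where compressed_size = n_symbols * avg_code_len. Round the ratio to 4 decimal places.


original_size = n_symbols * orig_bits = 2498 * 16 = 39968 bits
compressed_size = n_symbols * avg_code_len = 2498 * 5.18 = 12939.64 bits
ratio = original_size / compressed_size = 39968 / 12939.64 = 3.0888

Compression ratio = 3.0888


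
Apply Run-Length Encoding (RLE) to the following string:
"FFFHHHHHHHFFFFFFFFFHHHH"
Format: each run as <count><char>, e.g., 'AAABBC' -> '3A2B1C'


Scanning runs left to right:
  i=0: run of 'F' x 3 -> '3F'
  i=3: run of 'H' x 7 -> '7H'
  i=10: run of 'F' x 9 -> '9F'
  i=19: run of 'H' x 4 -> '4H'

RLE = 3F7H9F4H


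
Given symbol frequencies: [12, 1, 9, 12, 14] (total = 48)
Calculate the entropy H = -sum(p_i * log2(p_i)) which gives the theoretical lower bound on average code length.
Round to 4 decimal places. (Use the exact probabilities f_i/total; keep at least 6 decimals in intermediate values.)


Per-symbol terms -p_i * log2(p_i) with p_i = f_i/48:
  p = 12/48 = 0.250000: log2(p) = -2.000000, -p*log2(p) = 0.500000
  p = 1/48 = 0.020833: log2(p) = -5.584963, -p*log2(p) = 0.116353
  p = 9/48 = 0.187500: log2(p) = -2.415037, -p*log2(p) = 0.452820
  p = 12/48 = 0.250000: log2(p) = -2.000000, -p*log2(p) = 0.500000
  p = 14/48 = 0.291667: log2(p) = -1.777608, -p*log2(p) = 0.518469
H = 0.500000 + 0.116353 + 0.452820 + 0.500000 + 0.518469 = 2.087642

H = 2.0876 bits/symbol


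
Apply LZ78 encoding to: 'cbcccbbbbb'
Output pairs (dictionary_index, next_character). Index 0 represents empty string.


LZ78 encoding steps:
Dictionary: {0: ''}
Step 1: w='' (idx 0), next='c' -> output (0, 'c'), add 'c' as idx 1
Step 2: w='' (idx 0), next='b' -> output (0, 'b'), add 'b' as idx 2
Step 3: w='c' (idx 1), next='c' -> output (1, 'c'), add 'cc' as idx 3
Step 4: w='c' (idx 1), next='b' -> output (1, 'b'), add 'cb' as idx 4
Step 5: w='b' (idx 2), next='b' -> output (2, 'b'), add 'bb' as idx 5
Step 6: w='bb' (idx 5), end of input -> output (5, '')


Encoded: [(0, 'c'), (0, 'b'), (1, 'c'), (1, 'b'), (2, 'b'), (5, '')]


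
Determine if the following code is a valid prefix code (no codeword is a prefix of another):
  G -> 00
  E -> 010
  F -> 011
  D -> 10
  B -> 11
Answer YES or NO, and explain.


Checking each pair (does one codeword prefix another?):
  G='00' vs E='010': no prefix
  G='00' vs F='011': no prefix
  G='00' vs D='10': no prefix
  G='00' vs B='11': no prefix
  E='010' vs G='00': no prefix
  E='010' vs F='011': no prefix
  E='010' vs D='10': no prefix
  E='010' vs B='11': no prefix
  F='011' vs G='00': no prefix
  F='011' vs E='010': no prefix
  F='011' vs D='10': no prefix
  F='011' vs B='11': no prefix
  D='10' vs G='00': no prefix
  D='10' vs E='010': no prefix
  D='10' vs F='011': no prefix
  D='10' vs B='11': no prefix
  B='11' vs G='00': no prefix
  B='11' vs E='010': no prefix
  B='11' vs F='011': no prefix
  B='11' vs D='10': no prefix
No violation found over all pairs.

YES -- this is a valid prefix code. No codeword is a prefix of any other codeword.


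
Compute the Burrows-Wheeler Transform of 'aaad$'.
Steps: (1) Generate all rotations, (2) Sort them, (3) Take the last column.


Rotations (sorted):
  0: $aaad -> last char: d
  1: aaad$ -> last char: $
  2: aad$a -> last char: a
  3: ad$aa -> last char: a
  4: d$aaa -> last char: a


BWT = d$aaa


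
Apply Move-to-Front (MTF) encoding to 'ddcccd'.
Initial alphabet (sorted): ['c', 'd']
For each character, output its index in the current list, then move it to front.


MTF encoding:
'd': index 1 in ['c', 'd'] -> ['d', 'c']
'd': index 0 in ['d', 'c'] -> ['d', 'c']
'c': index 1 in ['d', 'c'] -> ['c', 'd']
'c': index 0 in ['c', 'd'] -> ['c', 'd']
'c': index 0 in ['c', 'd'] -> ['c', 'd']
'd': index 1 in ['c', 'd'] -> ['d', 'c']


Output: [1, 0, 1, 0, 0, 1]


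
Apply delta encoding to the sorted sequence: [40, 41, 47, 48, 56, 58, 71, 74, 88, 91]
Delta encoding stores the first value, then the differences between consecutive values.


First value: 40
Deltas:
  41 - 40 = 1
  47 - 41 = 6
  48 - 47 = 1
  56 - 48 = 8
  58 - 56 = 2
  71 - 58 = 13
  74 - 71 = 3
  88 - 74 = 14
  91 - 88 = 3


Delta encoded: [40, 1, 6, 1, 8, 2, 13, 3, 14, 3]


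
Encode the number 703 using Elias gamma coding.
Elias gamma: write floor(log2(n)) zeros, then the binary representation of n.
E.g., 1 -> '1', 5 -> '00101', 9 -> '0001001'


num_bits = floor(log2(703)) + 1 = 10
leading_zeros = num_bits - 1 = 9
binary(703) = 1010111111

Elias gamma(703) = '000000000' + '1010111111' = 0000000001010111111 (19 bits)


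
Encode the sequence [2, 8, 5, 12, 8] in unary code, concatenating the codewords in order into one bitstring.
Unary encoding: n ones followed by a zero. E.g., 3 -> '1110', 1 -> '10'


Encode each number as n ones followed by a terminating 0:
  2 -> 110 (3 bits)
  8 -> 111111110 (9 bits)
  5 -> 111110 (6 bits)
  12 -> 1111111111110 (13 bits)
  8 -> 111111110 (9 bits)
Total length = 3 + 9 + 6 + 13 + 9 = 40 bits.

Unary([2, 8, 5, 12, 8]) = 1101111111101111101111111111110111111110 (40 bits)


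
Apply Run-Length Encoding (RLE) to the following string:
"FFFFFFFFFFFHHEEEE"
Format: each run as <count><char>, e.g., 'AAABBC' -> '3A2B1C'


Scanning runs left to right:
  i=0: run of 'F' x 11 -> '11F'
  i=11: run of 'H' x 2 -> '2H'
  i=13: run of 'E' x 4 -> '4E'

RLE = 11F2H4E


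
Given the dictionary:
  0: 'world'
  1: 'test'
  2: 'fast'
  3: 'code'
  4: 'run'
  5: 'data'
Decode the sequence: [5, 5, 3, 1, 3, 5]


Look up each index in the dictionary:
  5 -> 'data'
  5 -> 'data'
  3 -> 'code'
  1 -> 'test'
  3 -> 'code'
  5 -> 'data'

Decoded: "data data code test code data"


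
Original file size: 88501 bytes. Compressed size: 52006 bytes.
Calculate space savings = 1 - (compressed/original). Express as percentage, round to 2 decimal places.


ratio = compressed/original = 52006/88501 = 0.587632
savings = 1 - ratio = 1 - 0.587632 = 0.412368
as a percentage: 0.412368 * 100 = 41.24%

Space savings = 1 - 52006/88501 = 41.24%


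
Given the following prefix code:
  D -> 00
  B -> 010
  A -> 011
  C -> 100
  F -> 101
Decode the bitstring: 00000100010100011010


Decoding step by step:
Bits 00 -> D
Bits 00 -> D
Bits 010 -> B
Bits 00 -> D
Bits 101 -> F
Bits 00 -> D
Bits 011 -> A
Bits 010 -> B


Decoded message: DDBDFDAB


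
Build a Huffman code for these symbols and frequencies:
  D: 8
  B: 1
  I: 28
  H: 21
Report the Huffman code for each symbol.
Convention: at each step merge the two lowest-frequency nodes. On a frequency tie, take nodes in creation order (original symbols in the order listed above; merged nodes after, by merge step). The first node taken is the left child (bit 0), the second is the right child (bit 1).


Huffman tree construction:
Step 1: Merge B(1) + D(8) = 9
Step 2: Merge (B+D)(9) + H(21) = 30
Step 3: Merge I(28) + ((B+D)+H)(30) = 58
Read each symbol's code off the tree from the root (left child = 0, right child = 1).

Codes:
  D: 101 (length 3)
  B: 100 (length 3)
  I: 0 (length 1)
  H: 11 (length 2)
Average code length: 97/58 = 1.6724 bits/symbol


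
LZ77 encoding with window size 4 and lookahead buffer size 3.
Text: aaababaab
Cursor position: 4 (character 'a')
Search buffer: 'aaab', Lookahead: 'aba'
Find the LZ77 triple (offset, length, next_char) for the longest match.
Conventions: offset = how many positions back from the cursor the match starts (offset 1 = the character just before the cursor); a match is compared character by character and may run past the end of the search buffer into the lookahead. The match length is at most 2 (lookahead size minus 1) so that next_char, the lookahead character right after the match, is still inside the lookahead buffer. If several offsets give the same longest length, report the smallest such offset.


Try each offset into the search buffer:
  offset=1 (pos 3, char 'b'): match length 0
  offset=2 (pos 2, char 'a'): match length 2
  offset=3 (pos 1, char 'a'): match length 1
  offset=4 (pos 0, char 'a'): match length 1
Longest match has length 2 at offset 2.
next_char = character at position 4 + 2 = 6 -> 'a'

Best match: offset=2, length=2 (matching 'ab' starting at position 2)
LZ77 triple: (2, 2, 'a')


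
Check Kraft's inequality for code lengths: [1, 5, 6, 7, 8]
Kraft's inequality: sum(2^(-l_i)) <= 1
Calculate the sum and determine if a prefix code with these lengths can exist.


Sum = 2^(-1) + 2^(-5) + 2^(-6) + 2^(-7) + 2^(-8)
    = 0.5 + 0.03125 + 0.015625 + 0.0078125 + 0.00390625
    = 143/256 = 0.55859375
Since 0.55859375 <= 1, Kraft's inequality IS satisfied.
A prefix code with these lengths CAN exist.

Kraft sum = 0.55859375. Satisfied.


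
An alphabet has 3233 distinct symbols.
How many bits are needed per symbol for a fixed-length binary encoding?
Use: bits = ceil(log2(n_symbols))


log2(3233) = 11.6587
Bracket: 2^11 = 2048 < 3233 <= 2^12 = 4096
So ceil(log2(3233)) = 12

bits = ceil(log2(3233)) = ceil(11.6587) = 12 bits


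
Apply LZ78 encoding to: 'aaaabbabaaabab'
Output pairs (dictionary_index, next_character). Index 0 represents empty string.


LZ78 encoding steps:
Dictionary: {0: ''}
Step 1: w='' (idx 0), next='a' -> output (0, 'a'), add 'a' as idx 1
Step 2: w='a' (idx 1), next='a' -> output (1, 'a'), add 'aa' as idx 2
Step 3: w='a' (idx 1), next='b' -> output (1, 'b'), add 'ab' as idx 3
Step 4: w='' (idx 0), next='b' -> output (0, 'b'), add 'b' as idx 4
Step 5: w='ab' (idx 3), next='a' -> output (3, 'a'), add 'aba' as idx 5
Step 6: w='aa' (idx 2), next='b' -> output (2, 'b'), add 'aab' as idx 6
Step 7: w='ab' (idx 3), end of input -> output (3, '')


Encoded: [(0, 'a'), (1, 'a'), (1, 'b'), (0, 'b'), (3, 'a'), (2, 'b'), (3, '')]


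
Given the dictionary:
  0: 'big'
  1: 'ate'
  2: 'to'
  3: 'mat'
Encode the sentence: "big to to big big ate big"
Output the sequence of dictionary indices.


Look up each word in the dictionary:
  'big' -> 0
  'to' -> 2
  'to' -> 2
  'big' -> 0
  'big' -> 0
  'ate' -> 1
  'big' -> 0

Encoded: [0, 2, 2, 0, 0, 1, 0]


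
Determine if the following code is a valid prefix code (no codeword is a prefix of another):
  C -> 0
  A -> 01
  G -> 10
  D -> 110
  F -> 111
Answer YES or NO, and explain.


Checking each pair (does one codeword prefix another?):
  C='0' vs A='01': prefix -- VIOLATION

NO -- this is NOT a valid prefix code. C (0) is a prefix of A (01).


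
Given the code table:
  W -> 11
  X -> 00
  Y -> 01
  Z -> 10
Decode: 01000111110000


Decoding:
01 -> Y
00 -> X
01 -> Y
11 -> W
11 -> W
00 -> X
00 -> X


Result: YXYWWXX


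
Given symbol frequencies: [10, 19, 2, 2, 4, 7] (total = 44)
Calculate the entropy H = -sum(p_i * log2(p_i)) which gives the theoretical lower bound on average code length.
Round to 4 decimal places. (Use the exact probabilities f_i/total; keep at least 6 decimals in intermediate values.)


Per-symbol terms -p_i * log2(p_i) with p_i = f_i/44:
  p = 10/44 = 0.227273: log2(p) = -2.137504, -p*log2(p) = 0.485796
  p = 19/44 = 0.431818: log2(p) = -1.211504, -p*log2(p) = 0.523149
  p = 2/44 = 0.045455: log2(p) = -4.459432, -p*log2(p) = 0.202701
  p = 2/44 = 0.045455: log2(p) = -4.459432, -p*log2(p) = 0.202701
  p = 4/44 = 0.090909: log2(p) = -3.459432, -p*log2(p) = 0.314494
  p = 7/44 = 0.159091: log2(p) = -2.652077, -p*log2(p) = 0.421921
H = 0.485796 + 0.523149 + 0.202701 + 0.202701 + 0.314494 + 0.421921 = 2.150762

H = 2.1508 bits/symbol


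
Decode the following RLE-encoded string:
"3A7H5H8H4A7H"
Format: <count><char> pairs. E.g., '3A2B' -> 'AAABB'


Expanding each <count><char> pair:
  3A -> 'AAA'
  7H -> 'HHHHHHH'
  5H -> 'HHHHH'
  8H -> 'HHHHHHHH'
  4A -> 'AAAA'
  7H -> 'HHHHHHH'

Decoded = AAAHHHHHHHHHHHHHHHHHHHHAAAAHHHHHHH


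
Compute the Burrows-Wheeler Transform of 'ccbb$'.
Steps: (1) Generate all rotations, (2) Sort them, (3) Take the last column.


Rotations (sorted):
  0: $ccbb -> last char: b
  1: b$ccb -> last char: b
  2: bb$cc -> last char: c
  3: cbb$c -> last char: c
  4: ccbb$ -> last char: $


BWT = bbcc$


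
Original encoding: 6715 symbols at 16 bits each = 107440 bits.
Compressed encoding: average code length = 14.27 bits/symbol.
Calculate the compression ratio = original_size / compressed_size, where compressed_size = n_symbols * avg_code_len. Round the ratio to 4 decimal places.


original_size = n_symbols * orig_bits = 6715 * 16 = 107440 bits
compressed_size = n_symbols * avg_code_len = 6715 * 14.27 = 95823.05 bits
ratio = original_size / compressed_size = 107440 / 95823.05 = 1.1212

Compression ratio = 1.1212


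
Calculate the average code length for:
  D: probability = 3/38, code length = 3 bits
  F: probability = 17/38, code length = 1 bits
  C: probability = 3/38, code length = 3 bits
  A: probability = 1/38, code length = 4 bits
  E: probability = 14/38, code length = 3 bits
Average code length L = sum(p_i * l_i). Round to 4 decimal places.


Weighted contributions p_i * l_i:
  D: (3/38) * 3 = 9/38
  F: (17/38) * 1 = 17/38
  C: (3/38) * 3 = 9/38
  A: (1/38) * 4 = 4/38
  E: (14/38) * 3 = 42/38
Sum = (9 + 17 + 9 + 4 + 42)/38 = 81/38

L = 81/38 = 2.1316 bits/symbol


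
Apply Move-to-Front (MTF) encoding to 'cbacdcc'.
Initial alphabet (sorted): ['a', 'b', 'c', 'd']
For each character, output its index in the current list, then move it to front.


MTF encoding:
'c': index 2 in ['a', 'b', 'c', 'd'] -> ['c', 'a', 'b', 'd']
'b': index 2 in ['c', 'a', 'b', 'd'] -> ['b', 'c', 'a', 'd']
'a': index 2 in ['b', 'c', 'a', 'd'] -> ['a', 'b', 'c', 'd']
'c': index 2 in ['a', 'b', 'c', 'd'] -> ['c', 'a', 'b', 'd']
'd': index 3 in ['c', 'a', 'b', 'd'] -> ['d', 'c', 'a', 'b']
'c': index 1 in ['d', 'c', 'a', 'b'] -> ['c', 'd', 'a', 'b']
'c': index 0 in ['c', 'd', 'a', 'b'] -> ['c', 'd', 'a', 'b']


Output: [2, 2, 2, 2, 3, 1, 0]


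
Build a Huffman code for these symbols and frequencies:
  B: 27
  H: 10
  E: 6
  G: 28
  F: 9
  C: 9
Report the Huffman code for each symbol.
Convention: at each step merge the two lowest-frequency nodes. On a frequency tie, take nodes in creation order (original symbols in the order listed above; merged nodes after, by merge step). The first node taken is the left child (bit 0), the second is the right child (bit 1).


Huffman tree construction:
Step 1: Merge E(6) + F(9) = 15
Step 2: Merge C(9) + H(10) = 19
Step 3: Merge (E+F)(15) + (C+H)(19) = 34
Step 4: Merge B(27) + G(28) = 55
Step 5: Merge ((E+F)+(C+H))(34) + (B+G)(55) = 89
Read each symbol's code off the tree from the root (left child = 0, right child = 1).

Codes:
  B: 10 (length 2)
  H: 011 (length 3)
  E: 000 (length 3)
  G: 11 (length 2)
  F: 001 (length 3)
  C: 010 (length 3)
Average code length: 212/89 = 2.3820 bits/symbol


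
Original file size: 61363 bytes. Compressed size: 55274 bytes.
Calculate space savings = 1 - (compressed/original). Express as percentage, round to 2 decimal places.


ratio = compressed/original = 55274/61363 = 0.900771
savings = 1 - ratio = 1 - 0.900771 = 0.099229
as a percentage: 0.099229 * 100 = 9.92%

Space savings = 1 - 55274/61363 = 9.92%


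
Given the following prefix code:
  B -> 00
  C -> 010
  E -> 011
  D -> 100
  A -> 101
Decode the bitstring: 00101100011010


Decoding step by step:
Bits 00 -> B
Bits 101 -> A
Bits 100 -> D
Bits 011 -> E
Bits 010 -> C


Decoded message: BADEC


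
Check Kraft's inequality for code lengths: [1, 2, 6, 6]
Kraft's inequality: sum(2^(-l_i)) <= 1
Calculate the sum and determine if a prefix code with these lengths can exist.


Sum = 2^(-1) + 2^(-2) + 2^(-6) + 2^(-6)
    = 0.5 + 0.25 + 0.015625 + 0.015625
    = 50/64 = 0.78125
Since 0.78125 <= 1, Kraft's inequality IS satisfied.
A prefix code with these lengths CAN exist.

Kraft sum = 0.78125. Satisfied.


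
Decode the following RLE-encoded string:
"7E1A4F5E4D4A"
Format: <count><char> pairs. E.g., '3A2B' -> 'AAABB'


Expanding each <count><char> pair:
  7E -> 'EEEEEEE'
  1A -> 'A'
  4F -> 'FFFF'
  5E -> 'EEEEE'
  4D -> 'DDDD'
  4A -> 'AAAA'

Decoded = EEEEEEEAFFFFEEEEEDDDDAAAA


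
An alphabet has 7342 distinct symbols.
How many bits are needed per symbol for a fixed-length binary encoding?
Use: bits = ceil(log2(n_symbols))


log2(7342) = 12.842
Bracket: 2^12 = 4096 < 7342 <= 2^13 = 8192
So ceil(log2(7342)) = 13

bits = ceil(log2(7342)) = ceil(12.842) = 13 bits


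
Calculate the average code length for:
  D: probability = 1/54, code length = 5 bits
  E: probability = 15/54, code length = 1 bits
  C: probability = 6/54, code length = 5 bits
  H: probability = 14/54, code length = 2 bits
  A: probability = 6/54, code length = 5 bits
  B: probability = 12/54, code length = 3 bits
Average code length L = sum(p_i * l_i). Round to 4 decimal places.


Weighted contributions p_i * l_i:
  D: (1/54) * 5 = 5/54
  E: (15/54) * 1 = 15/54
  C: (6/54) * 5 = 30/54
  H: (14/54) * 2 = 28/54
  A: (6/54) * 5 = 30/54
  B: (12/54) * 3 = 36/54
Sum = (5 + 15 + 30 + 28 + 30 + 36)/54 = 144/54

L = 144/54 = 2.6667 bits/symbol


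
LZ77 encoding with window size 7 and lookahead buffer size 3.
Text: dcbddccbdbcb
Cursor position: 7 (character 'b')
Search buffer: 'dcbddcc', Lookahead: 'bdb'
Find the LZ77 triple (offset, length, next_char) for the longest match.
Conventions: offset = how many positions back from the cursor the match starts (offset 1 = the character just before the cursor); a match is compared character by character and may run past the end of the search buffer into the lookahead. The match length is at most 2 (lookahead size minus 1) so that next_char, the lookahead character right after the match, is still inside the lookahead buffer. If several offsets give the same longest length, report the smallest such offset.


Try each offset into the search buffer:
  offset=1 (pos 6, char 'c'): match length 0
  offset=2 (pos 5, char 'c'): match length 0
  offset=3 (pos 4, char 'd'): match length 0
  offset=4 (pos 3, char 'd'): match length 0
  offset=5 (pos 2, char 'b'): match length 2
  offset=6 (pos 1, char 'c'): match length 0
  offset=7 (pos 0, char 'd'): match length 0
Longest match has length 2 at offset 5.
next_char = character at position 7 + 2 = 9 -> 'b'

Best match: offset=5, length=2 (matching 'bd' starting at position 2)
LZ77 triple: (5, 2, 'b')


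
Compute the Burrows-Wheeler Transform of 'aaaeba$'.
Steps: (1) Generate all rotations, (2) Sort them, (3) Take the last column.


Rotations (sorted):
  0: $aaaeba -> last char: a
  1: a$aaaeb -> last char: b
  2: aaaeba$ -> last char: $
  3: aaeba$a -> last char: a
  4: aeba$aa -> last char: a
  5: ba$aaae -> last char: e
  6: eba$aaa -> last char: a


BWT = ab$aaea


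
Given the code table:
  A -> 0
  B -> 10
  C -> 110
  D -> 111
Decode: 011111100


Decoding:
0 -> A
111 -> D
111 -> D
0 -> A
0 -> A


Result: ADDAA


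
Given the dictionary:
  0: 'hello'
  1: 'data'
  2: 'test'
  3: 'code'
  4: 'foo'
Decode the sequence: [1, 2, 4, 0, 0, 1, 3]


Look up each index in the dictionary:
  1 -> 'data'
  2 -> 'test'
  4 -> 'foo'
  0 -> 'hello'
  0 -> 'hello'
  1 -> 'data'
  3 -> 'code'

Decoded: "data test foo hello hello data code"


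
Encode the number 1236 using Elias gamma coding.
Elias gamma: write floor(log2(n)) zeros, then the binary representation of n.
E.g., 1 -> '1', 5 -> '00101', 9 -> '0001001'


num_bits = floor(log2(1236)) + 1 = 11
leading_zeros = num_bits - 1 = 10
binary(1236) = 10011010100

Elias gamma(1236) = '0000000000' + '10011010100' = 000000000010011010100 (21 bits)


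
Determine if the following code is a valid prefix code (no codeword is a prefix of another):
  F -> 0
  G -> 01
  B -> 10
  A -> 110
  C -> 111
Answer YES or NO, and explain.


Checking each pair (does one codeword prefix another?):
  F='0' vs G='01': prefix -- VIOLATION

NO -- this is NOT a valid prefix code. F (0) is a prefix of G (01).


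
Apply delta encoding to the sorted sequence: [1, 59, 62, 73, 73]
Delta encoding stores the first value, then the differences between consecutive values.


First value: 1
Deltas:
  59 - 1 = 58
  62 - 59 = 3
  73 - 62 = 11
  73 - 73 = 0


Delta encoded: [1, 58, 3, 11, 0]


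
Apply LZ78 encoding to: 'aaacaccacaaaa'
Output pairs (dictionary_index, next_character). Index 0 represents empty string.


LZ78 encoding steps:
Dictionary: {0: ''}
Step 1: w='' (idx 0), next='a' -> output (0, 'a'), add 'a' as idx 1
Step 2: w='a' (idx 1), next='a' -> output (1, 'a'), add 'aa' as idx 2
Step 3: w='' (idx 0), next='c' -> output (0, 'c'), add 'c' as idx 3
Step 4: w='a' (idx 1), next='c' -> output (1, 'c'), add 'ac' as idx 4
Step 5: w='c' (idx 3), next='a' -> output (3, 'a'), add 'ca' as idx 5
Step 6: w='ca' (idx 5), next='a' -> output (5, 'a'), add 'caa' as idx 6
Step 7: w='aa' (idx 2), end of input -> output (2, '')


Encoded: [(0, 'a'), (1, 'a'), (0, 'c'), (1, 'c'), (3, 'a'), (5, 'a'), (2, '')]


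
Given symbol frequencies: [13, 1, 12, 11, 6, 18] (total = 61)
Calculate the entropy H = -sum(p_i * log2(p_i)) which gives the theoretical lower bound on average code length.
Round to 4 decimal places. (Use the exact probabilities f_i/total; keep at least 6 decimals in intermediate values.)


Per-symbol terms -p_i * log2(p_i) with p_i = f_i/61:
  p = 13/61 = 0.213115: log2(p) = -2.230298, -p*log2(p) = 0.475309
  p = 1/61 = 0.016393: log2(p) = -5.930737, -p*log2(p) = 0.097225
  p = 12/61 = 0.196721: log2(p) = -2.345775, -p*log2(p) = 0.461464
  p = 11/61 = 0.180328: log2(p) = -2.471306, -p*log2(p) = 0.445645
  p = 6/61 = 0.098361: log2(p) = -3.345775, -p*log2(p) = 0.329093
  p = 18/61 = 0.295082: log2(p) = -1.760812, -p*log2(p) = 0.519584
H = 0.475309 + 0.097225 + 0.461464 + 0.445645 + 0.329093 + 0.519584 = 2.328320

H = 2.3283 bits/symbol


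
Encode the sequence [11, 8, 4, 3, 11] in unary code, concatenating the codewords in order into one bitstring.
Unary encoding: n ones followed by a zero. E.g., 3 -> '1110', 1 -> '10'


Encode each number as n ones followed by a terminating 0:
  11 -> 111111111110 (12 bits)
  8 -> 111111110 (9 bits)
  4 -> 11110 (5 bits)
  3 -> 1110 (4 bits)
  11 -> 111111111110 (12 bits)
Total length = 12 + 9 + 5 + 4 + 12 = 42 bits.

Unary([11, 8, 4, 3, 11]) = 111111111110111111110111101110111111111110 (42 bits)


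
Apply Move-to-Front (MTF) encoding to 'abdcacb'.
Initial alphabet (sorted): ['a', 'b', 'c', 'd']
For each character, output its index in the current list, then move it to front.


MTF encoding:
'a': index 0 in ['a', 'b', 'c', 'd'] -> ['a', 'b', 'c', 'd']
'b': index 1 in ['a', 'b', 'c', 'd'] -> ['b', 'a', 'c', 'd']
'd': index 3 in ['b', 'a', 'c', 'd'] -> ['d', 'b', 'a', 'c']
'c': index 3 in ['d', 'b', 'a', 'c'] -> ['c', 'd', 'b', 'a']
'a': index 3 in ['c', 'd', 'b', 'a'] -> ['a', 'c', 'd', 'b']
'c': index 1 in ['a', 'c', 'd', 'b'] -> ['c', 'a', 'd', 'b']
'b': index 3 in ['c', 'a', 'd', 'b'] -> ['b', 'c', 'a', 'd']


Output: [0, 1, 3, 3, 3, 1, 3]


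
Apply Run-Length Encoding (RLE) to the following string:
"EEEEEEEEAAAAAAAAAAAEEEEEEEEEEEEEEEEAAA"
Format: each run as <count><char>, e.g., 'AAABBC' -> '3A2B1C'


Scanning runs left to right:
  i=0: run of 'E' x 8 -> '8E'
  i=8: run of 'A' x 11 -> '11A'
  i=19: run of 'E' x 16 -> '16E'
  i=35: run of 'A' x 3 -> '3A'

RLE = 8E11A16E3A


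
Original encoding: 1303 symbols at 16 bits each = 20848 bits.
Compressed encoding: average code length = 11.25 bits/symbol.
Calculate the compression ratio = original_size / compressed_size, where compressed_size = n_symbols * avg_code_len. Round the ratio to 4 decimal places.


original_size = n_symbols * orig_bits = 1303 * 16 = 20848 bits
compressed_size = n_symbols * avg_code_len = 1303 * 11.25 = 14658.75 bits
ratio = original_size / compressed_size = 20848 / 14658.75 = 1.4222

Compression ratio = 1.4222


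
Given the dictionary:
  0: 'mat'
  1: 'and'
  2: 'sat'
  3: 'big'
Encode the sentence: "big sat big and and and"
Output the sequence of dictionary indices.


Look up each word in the dictionary:
  'big' -> 3
  'sat' -> 2
  'big' -> 3
  'and' -> 1
  'and' -> 1
  'and' -> 1

Encoded: [3, 2, 3, 1, 1, 1]


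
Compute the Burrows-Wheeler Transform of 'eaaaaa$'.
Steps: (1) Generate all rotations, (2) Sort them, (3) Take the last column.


Rotations (sorted):
  0: $eaaaaa -> last char: a
  1: a$eaaaa -> last char: a
  2: aa$eaaa -> last char: a
  3: aaa$eaa -> last char: a
  4: aaaa$ea -> last char: a
  5: aaaaa$e -> last char: e
  6: eaaaaa$ -> last char: $


BWT = aaaaae$


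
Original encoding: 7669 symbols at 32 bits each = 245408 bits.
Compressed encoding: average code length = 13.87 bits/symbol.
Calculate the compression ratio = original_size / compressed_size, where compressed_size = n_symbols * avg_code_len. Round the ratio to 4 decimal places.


original_size = n_symbols * orig_bits = 7669 * 32 = 245408 bits
compressed_size = n_symbols * avg_code_len = 7669 * 13.87 = 106369.03 bits
ratio = original_size / compressed_size = 245408 / 106369.03 = 2.3071

Compression ratio = 2.3071


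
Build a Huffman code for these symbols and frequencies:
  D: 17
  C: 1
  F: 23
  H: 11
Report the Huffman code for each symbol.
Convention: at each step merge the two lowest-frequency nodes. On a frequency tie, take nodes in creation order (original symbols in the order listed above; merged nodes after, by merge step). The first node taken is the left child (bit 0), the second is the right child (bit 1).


Huffman tree construction:
Step 1: Merge C(1) + H(11) = 12
Step 2: Merge (C+H)(12) + D(17) = 29
Step 3: Merge F(23) + ((C+H)+D)(29) = 52
Read each symbol's code off the tree from the root (left child = 0, right child = 1).

Codes:
  D: 11 (length 2)
  C: 100 (length 3)
  F: 0 (length 1)
  H: 101 (length 3)
Average code length: 93/52 = 1.7885 bits/symbol


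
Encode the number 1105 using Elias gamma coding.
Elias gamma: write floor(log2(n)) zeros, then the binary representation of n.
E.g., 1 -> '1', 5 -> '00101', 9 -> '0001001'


num_bits = floor(log2(1105)) + 1 = 11
leading_zeros = num_bits - 1 = 10
binary(1105) = 10001010001

Elias gamma(1105) = '0000000000' + '10001010001' = 000000000010001010001 (21 bits)


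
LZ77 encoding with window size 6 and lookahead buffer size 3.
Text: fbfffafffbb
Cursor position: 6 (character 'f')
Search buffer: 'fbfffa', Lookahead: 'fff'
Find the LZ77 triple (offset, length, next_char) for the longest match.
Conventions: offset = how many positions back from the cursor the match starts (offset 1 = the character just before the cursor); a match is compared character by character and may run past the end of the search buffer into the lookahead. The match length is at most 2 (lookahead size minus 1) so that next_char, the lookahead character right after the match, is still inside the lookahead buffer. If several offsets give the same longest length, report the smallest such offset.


Try each offset into the search buffer:
  offset=1 (pos 5, char 'a'): match length 0
  offset=2 (pos 4, char 'f'): match length 1
  offset=3 (pos 3, char 'f'): match length 2
  offset=4 (pos 2, char 'f'): match length 2
  offset=5 (pos 1, char 'b'): match length 0
  offset=6 (pos 0, char 'f'): match length 1
Longest match has length 2, found at offsets 3, 4; take the smallest, offset 3.
next_char = character at position 6 + 2 = 8 -> 'f'

Best match: offset=3, length=2 (matching 'ff' starting at position 3)
LZ77 triple: (3, 2, 'f')


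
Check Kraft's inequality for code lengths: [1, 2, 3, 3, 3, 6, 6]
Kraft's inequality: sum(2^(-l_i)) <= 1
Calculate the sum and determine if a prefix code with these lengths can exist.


Sum = 2^(-1) + 2^(-2) + 2^(-3) + 2^(-3) + 2^(-3) + 2^(-6) + 2^(-6)
    = 0.5 + 0.25 + 0.125 + 0.125 + 0.125 + 0.015625 + 0.015625
    = 74/64 = 1.15625
Since 1.15625 > 1, Kraft's inequality is NOT satisfied.
A prefix code with these lengths CANNOT exist.

Kraft sum = 1.15625. Not satisfied.


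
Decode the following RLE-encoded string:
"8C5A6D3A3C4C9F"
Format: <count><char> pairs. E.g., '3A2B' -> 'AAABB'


Expanding each <count><char> pair:
  8C -> 'CCCCCCCC'
  5A -> 'AAAAA'
  6D -> 'DDDDDD'
  3A -> 'AAA'
  3C -> 'CCC'
  4C -> 'CCCC'
  9F -> 'FFFFFFFFF'

Decoded = CCCCCCCCAAAAADDDDDDAAACCCCCCCFFFFFFFFF


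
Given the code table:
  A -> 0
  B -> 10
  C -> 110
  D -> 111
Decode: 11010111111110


Decoding:
110 -> C
10 -> B
111 -> D
111 -> D
110 -> C


Result: CBDDC


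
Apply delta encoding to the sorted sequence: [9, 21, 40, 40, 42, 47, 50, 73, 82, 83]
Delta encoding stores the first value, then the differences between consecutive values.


First value: 9
Deltas:
  21 - 9 = 12
  40 - 21 = 19
  40 - 40 = 0
  42 - 40 = 2
  47 - 42 = 5
  50 - 47 = 3
  73 - 50 = 23
  82 - 73 = 9
  83 - 82 = 1


Delta encoded: [9, 12, 19, 0, 2, 5, 3, 23, 9, 1]


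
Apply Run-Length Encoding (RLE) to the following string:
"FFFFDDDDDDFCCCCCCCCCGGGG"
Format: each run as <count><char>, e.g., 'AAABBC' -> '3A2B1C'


Scanning runs left to right:
  i=0: run of 'F' x 4 -> '4F'
  i=4: run of 'D' x 6 -> '6D'
  i=10: run of 'F' x 1 -> '1F'
  i=11: run of 'C' x 9 -> '9C'
  i=20: run of 'G' x 4 -> '4G'

RLE = 4F6D1F9C4G


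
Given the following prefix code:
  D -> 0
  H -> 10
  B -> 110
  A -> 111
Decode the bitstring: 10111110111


Decoding step by step:
Bits 10 -> H
Bits 111 -> A
Bits 110 -> B
Bits 111 -> A


Decoded message: HABA


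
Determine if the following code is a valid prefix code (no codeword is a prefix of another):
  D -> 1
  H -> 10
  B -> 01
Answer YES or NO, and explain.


Checking each pair (does one codeword prefix another?):
  D='1' vs H='10': prefix -- VIOLATION

NO -- this is NOT a valid prefix code. D (1) is a prefix of H (10).


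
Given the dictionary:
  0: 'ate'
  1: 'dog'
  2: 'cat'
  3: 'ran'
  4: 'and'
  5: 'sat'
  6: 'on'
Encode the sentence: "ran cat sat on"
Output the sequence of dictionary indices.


Look up each word in the dictionary:
  'ran' -> 3
  'cat' -> 2
  'sat' -> 5
  'on' -> 6

Encoded: [3, 2, 5, 6]


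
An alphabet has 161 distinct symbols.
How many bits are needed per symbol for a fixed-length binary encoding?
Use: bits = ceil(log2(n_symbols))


log2(161) = 7.3309
Bracket: 2^7 = 128 < 161 <= 2^8 = 256
So ceil(log2(161)) = 8

bits = ceil(log2(161)) = ceil(7.3309) = 8 bits


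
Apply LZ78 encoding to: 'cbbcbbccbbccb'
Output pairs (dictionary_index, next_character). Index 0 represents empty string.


LZ78 encoding steps:
Dictionary: {0: ''}
Step 1: w='' (idx 0), next='c' -> output (0, 'c'), add 'c' as idx 1
Step 2: w='' (idx 0), next='b' -> output (0, 'b'), add 'b' as idx 2
Step 3: w='b' (idx 2), next='c' -> output (2, 'c'), add 'bc' as idx 3
Step 4: w='b' (idx 2), next='b' -> output (2, 'b'), add 'bb' as idx 4
Step 5: w='c' (idx 1), next='c' -> output (1, 'c'), add 'cc' as idx 5
Step 6: w='bb' (idx 4), next='c' -> output (4, 'c'), add 'bbc' as idx 6
Step 7: w='c' (idx 1), next='b' -> output (1, 'b'), add 'cb' as idx 7


Encoded: [(0, 'c'), (0, 'b'), (2, 'c'), (2, 'b'), (1, 'c'), (4, 'c'), (1, 'b')]


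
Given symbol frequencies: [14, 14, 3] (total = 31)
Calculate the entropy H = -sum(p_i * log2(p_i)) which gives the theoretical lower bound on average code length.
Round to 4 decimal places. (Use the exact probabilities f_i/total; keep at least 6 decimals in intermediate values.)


Per-symbol terms -p_i * log2(p_i) with p_i = f_i/31:
  p = 14/31 = 0.451613: log2(p) = -1.146841, -p*log2(p) = 0.517928
  p = 14/31 = 0.451613: log2(p) = -1.146841, -p*log2(p) = 0.517928
  p = 3/31 = 0.096774: log2(p) = -3.369234, -p*log2(p) = 0.326055
H = 0.517928 + 0.517928 + 0.326055 = 1.361911

H = 1.3619 bits/symbol


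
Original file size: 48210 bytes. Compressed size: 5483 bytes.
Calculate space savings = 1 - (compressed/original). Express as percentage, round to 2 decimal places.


ratio = compressed/original = 5483/48210 = 0.113732
savings = 1 - ratio = 1 - 0.113732 = 0.886268
as a percentage: 0.886268 * 100 = 88.63%

Space savings = 1 - 5483/48210 = 88.63%


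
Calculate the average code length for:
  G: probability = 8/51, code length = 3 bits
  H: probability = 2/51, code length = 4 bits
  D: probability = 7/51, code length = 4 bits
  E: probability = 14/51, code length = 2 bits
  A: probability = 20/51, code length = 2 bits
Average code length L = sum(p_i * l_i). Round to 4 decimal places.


Weighted contributions p_i * l_i:
  G: (8/51) * 3 = 24/51
  H: (2/51) * 4 = 8/51
  D: (7/51) * 4 = 28/51
  E: (14/51) * 2 = 28/51
  A: (20/51) * 2 = 40/51
Sum = (24 + 8 + 28 + 28 + 40)/51 = 128/51

L = 128/51 = 2.5098 bits/symbol


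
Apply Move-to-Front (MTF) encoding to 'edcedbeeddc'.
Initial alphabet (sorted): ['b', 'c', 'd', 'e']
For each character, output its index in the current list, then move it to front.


MTF encoding:
'e': index 3 in ['b', 'c', 'd', 'e'] -> ['e', 'b', 'c', 'd']
'd': index 3 in ['e', 'b', 'c', 'd'] -> ['d', 'e', 'b', 'c']
'c': index 3 in ['d', 'e', 'b', 'c'] -> ['c', 'd', 'e', 'b']
'e': index 2 in ['c', 'd', 'e', 'b'] -> ['e', 'c', 'd', 'b']
'd': index 2 in ['e', 'c', 'd', 'b'] -> ['d', 'e', 'c', 'b']
'b': index 3 in ['d', 'e', 'c', 'b'] -> ['b', 'd', 'e', 'c']
'e': index 2 in ['b', 'd', 'e', 'c'] -> ['e', 'b', 'd', 'c']
'e': index 0 in ['e', 'b', 'd', 'c'] -> ['e', 'b', 'd', 'c']
'd': index 2 in ['e', 'b', 'd', 'c'] -> ['d', 'e', 'b', 'c']
'd': index 0 in ['d', 'e', 'b', 'c'] -> ['d', 'e', 'b', 'c']
'c': index 3 in ['d', 'e', 'b', 'c'] -> ['c', 'd', 'e', 'b']


Output: [3, 3, 3, 2, 2, 3, 2, 0, 2, 0, 3]


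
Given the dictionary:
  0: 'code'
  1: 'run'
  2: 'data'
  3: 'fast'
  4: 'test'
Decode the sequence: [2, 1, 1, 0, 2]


Look up each index in the dictionary:
  2 -> 'data'
  1 -> 'run'
  1 -> 'run'
  0 -> 'code'
  2 -> 'data'

Decoded: "data run run code data"


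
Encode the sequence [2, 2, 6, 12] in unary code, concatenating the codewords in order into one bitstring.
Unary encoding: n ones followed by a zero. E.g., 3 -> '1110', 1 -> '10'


Encode each number as n ones followed by a terminating 0:
  2 -> 110 (3 bits)
  2 -> 110 (3 bits)
  6 -> 1111110 (7 bits)
  12 -> 1111111111110 (13 bits)
Total length = 3 + 3 + 7 + 13 = 26 bits.

Unary([2, 2, 6, 12]) = 11011011111101111111111110 (26 bits)
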